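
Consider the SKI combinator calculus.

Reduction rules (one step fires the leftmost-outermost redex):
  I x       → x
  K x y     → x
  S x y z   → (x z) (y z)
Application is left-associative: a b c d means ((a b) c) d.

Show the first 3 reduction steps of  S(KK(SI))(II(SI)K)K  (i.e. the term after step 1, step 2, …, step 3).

  start: S(KK(SI))(II(SI)K)K
  [1] KK(SI)K(II(SI)KK)
  [2] KK(II(SI)KK)
  [3] K

Answer: after 3 steps: K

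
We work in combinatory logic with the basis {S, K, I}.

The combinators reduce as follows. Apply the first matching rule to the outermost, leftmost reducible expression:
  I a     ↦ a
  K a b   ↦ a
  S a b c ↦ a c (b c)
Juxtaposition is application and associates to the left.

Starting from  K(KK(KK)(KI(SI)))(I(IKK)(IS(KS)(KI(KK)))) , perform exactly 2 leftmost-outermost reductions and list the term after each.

  start: K(KK(KK)(KI(SI)))(I(IKK)(IS(KS)(KI(KK))))
  step 1: KK(KK)(KI(SI))
  step 2: K(KI(SI))

Answer: after 2 steps: K(KI(SI))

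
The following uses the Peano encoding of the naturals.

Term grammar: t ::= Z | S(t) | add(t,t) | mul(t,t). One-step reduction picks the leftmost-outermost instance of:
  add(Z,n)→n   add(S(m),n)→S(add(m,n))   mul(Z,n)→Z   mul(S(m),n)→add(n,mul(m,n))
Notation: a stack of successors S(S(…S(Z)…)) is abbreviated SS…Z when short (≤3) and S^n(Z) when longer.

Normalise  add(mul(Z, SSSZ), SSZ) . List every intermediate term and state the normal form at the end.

Answer: normal form = SSZ  (in 2 steps)

Reduction:
  start: add(mul(Z, SSSZ), SSZ)
  step 1: add(Z, SSZ)
  step 2: SSZ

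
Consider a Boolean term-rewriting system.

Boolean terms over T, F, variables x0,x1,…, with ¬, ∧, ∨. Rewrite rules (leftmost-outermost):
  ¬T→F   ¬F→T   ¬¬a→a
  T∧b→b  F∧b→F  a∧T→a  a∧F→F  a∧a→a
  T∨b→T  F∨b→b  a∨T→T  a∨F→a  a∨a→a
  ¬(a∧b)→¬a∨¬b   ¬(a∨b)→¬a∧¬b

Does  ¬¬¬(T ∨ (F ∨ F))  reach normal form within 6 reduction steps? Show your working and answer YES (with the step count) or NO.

  start: ¬¬¬(T ∨ (F ∨ F))
  step 1: ¬(T ∨ (F ∨ F))
  step 2: ¬T ∧ ¬(F ∨ F)
  step 3: F ∧ ¬(F ∨ F)
  step 4: F

Answer: YES — reaches normal form F in 4 ≤ 6 steps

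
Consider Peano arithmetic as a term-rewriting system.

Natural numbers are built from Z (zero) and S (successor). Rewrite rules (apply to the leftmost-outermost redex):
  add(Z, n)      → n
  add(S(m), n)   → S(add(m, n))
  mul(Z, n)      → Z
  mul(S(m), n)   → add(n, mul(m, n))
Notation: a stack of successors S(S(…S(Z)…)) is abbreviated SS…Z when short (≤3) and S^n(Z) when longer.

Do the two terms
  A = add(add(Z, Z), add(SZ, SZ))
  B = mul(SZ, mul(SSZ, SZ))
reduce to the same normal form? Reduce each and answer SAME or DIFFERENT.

Term A:
  start: add(add(Z, Z), add(SZ, SZ))
  step 1: add(Z, add(SZ, SZ))
  step 2: add(SZ, SZ)
  step 3: S(add(Z, SZ))
  step 4: SSZ

Term B:
  start: mul(SZ, mul(SSZ, SZ))
  step 1: add(mul(SSZ, SZ), mul(Z, mul(SSZ, SZ)))
  step 2: add(add(SZ, mul(SZ, SZ)), mul(Z, mul(SSZ, SZ)))
  step 3: add(S(add(Z, mul(SZ, SZ))), mul(Z, mul(SSZ, SZ)))
  step 4: S(add(add(Z, mul(SZ, SZ)), mul(Z, mul(SSZ, SZ))))
  step 5: S(add(mul(SZ, SZ), mul(Z, mul(SSZ, SZ))))
  step 6: S(add(add(SZ, mul(Z, SZ)), mul(Z, mul(SSZ, SZ))))
  step 7: S(add(S(add(Z, mul(Z, SZ))), mul(Z, mul(SSZ, SZ))))
  step 8: S(S(add(add(Z, mul(Z, SZ)), mul(Z, mul(SSZ, SZ)))))
  step 9: S(S(add(mul(Z, SZ), mul(Z, mul(SSZ, SZ)))))
  step 10: S(S(add(Z, mul(Z, mul(SSZ, SZ)))))
  step 11: S(S(mul(Z, mul(SSZ, SZ))))
  step 12: SSZ

Answer: SAME — A ⇓ SSZ, B ⇓ SSZ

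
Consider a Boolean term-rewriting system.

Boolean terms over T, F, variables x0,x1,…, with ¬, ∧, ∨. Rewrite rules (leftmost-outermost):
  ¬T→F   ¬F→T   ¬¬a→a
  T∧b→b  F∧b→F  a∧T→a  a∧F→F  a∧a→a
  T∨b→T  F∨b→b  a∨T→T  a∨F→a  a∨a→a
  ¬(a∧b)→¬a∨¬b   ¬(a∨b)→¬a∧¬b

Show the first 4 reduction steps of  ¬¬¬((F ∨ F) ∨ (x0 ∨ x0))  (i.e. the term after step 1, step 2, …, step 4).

  start: ¬¬¬((F ∨ F) ∨ (x0 ∨ x0))
  →1  ¬((F ∨ F) ∨ (x0 ∨ x0))
  →2  ¬(F ∨ F) ∧ ¬(x0 ∨ x0)
  →3  (¬F ∧ ¬F) ∧ ¬(x0 ∨ x0)
  →4  ¬F ∧ ¬(x0 ∨ x0)

Answer: after 4 steps: ¬F ∧ ¬(x0 ∨ x0)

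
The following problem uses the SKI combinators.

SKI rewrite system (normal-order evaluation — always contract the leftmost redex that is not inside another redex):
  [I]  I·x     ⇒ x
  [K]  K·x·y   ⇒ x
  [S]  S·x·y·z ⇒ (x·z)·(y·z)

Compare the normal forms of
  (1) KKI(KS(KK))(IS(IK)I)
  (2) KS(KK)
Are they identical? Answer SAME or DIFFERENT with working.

Term A:
  start: KKI(KS(KK))(IS(IK)I)
  →1  K(KS(KK))(IS(IK)I)
  →2  KS(KK)
  →3  S

Term B:
  start: KS(KK)
  →1  S

Answer: SAME — A ⇓ S, B ⇓ S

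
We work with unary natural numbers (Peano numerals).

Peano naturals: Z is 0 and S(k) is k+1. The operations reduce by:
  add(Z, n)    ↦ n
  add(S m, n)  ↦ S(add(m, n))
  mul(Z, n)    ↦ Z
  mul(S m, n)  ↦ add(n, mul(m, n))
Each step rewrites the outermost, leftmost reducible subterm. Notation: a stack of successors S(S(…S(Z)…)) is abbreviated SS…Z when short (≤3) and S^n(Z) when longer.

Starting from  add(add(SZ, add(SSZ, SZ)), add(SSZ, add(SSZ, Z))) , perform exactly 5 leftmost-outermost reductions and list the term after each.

Answer: after 5 steps: S(S(add(add(SZ, SZ), add(SSZ, add(SSZ, Z)))))

Reduction:
  start: add(add(SZ, add(SSZ, SZ)), add(SSZ, add(SSZ, Z)))
  →1  add(S(add(Z, add(SSZ, SZ))), add(SSZ, add(SSZ, Z)))
  →2  S(add(add(Z, add(SSZ, SZ)), add(SSZ, add(SSZ, Z))))
  →3  S(add(add(SSZ, SZ), add(SSZ, add(SSZ, Z))))
  →4  S(add(S(add(SZ, SZ)), add(SSZ, add(SSZ, Z))))
  →5  S(S(add(add(SZ, SZ), add(SSZ, add(SSZ, Z)))))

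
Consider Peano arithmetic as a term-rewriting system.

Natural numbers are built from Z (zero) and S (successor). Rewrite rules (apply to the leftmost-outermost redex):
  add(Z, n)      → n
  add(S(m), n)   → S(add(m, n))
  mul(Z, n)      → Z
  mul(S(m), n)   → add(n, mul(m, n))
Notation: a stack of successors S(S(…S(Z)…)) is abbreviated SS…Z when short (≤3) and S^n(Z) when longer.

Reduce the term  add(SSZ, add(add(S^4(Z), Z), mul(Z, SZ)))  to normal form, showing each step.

Answer: normal form = S^6(Z)  (in 14 steps)

Working:
  start: add(SSZ, add(add(S^4(Z), Z), mul(Z, SZ)))
  [1] S(add(SZ, add(add(S^4(Z), Z), mul(Z, SZ))))
  [2] S(S(add(Z, add(add(S^4(Z), Z), mul(Z, SZ)))))
  [3] S(S(add(add(S^4(Z), Z), mul(Z, SZ))))
  [4] S(S(add(S(add(SSSZ, Z)), mul(Z, SZ))))
  [5] S(S(S(add(add(SSSZ, Z), mul(Z, SZ)))))
  [6] S(S(S(add(S(add(SSZ, Z)), mul(Z, SZ)))))
  [7] S(S(S(S(add(add(SSZ, Z), mul(Z, SZ))))))
  [8] S(S(S(S(add(S(add(SZ, Z)), mul(Z, SZ))))))
  [9] S(S(S(S(S(add(add(SZ, Z), mul(Z, SZ)))))))
  [10] S(S(S(S(S(add(S(add(Z, Z)), mul(Z, SZ)))))))
  [11] S(S(S(S(S(S(add(add(Z, Z), mul(Z, SZ))))))))
  [12] S(S(S(S(S(S(add(Z, mul(Z, SZ))))))))
  [13] S(S(S(S(S(S(mul(Z, SZ)))))))
  [14] S^6(Z)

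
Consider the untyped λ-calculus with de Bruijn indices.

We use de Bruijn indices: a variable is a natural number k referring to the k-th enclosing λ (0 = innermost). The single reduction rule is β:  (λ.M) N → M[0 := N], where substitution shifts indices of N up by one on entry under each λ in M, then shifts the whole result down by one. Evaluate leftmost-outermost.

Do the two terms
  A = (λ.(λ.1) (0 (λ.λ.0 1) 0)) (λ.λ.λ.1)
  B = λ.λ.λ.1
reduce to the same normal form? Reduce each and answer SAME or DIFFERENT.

Answer: SAME — A ⇓ λ.λ.λ.1, B ⇓ λ.λ.λ.1

Reduction:
Term A:
  start: (λ.(λ.1) (0 (λ.λ.0 1) 0)) (λ.λ.λ.1)
  →1  (λ.λ.λ.λ.1) ((λ.λ.λ.1) (λ.λ.0 1) (λ.λ.λ.1))
  →2  λ.λ.λ.1

Term B:
  start: λ.λ.λ.1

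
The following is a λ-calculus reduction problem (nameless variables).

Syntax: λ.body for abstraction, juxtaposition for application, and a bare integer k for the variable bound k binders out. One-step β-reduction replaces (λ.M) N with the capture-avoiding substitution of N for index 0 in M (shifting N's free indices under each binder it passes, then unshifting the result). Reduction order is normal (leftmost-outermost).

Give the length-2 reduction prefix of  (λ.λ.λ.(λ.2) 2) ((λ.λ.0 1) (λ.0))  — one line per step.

Answer: after 2 steps: λ.λ.1

Working:
  start: (λ.λ.λ.(λ.2) 2) ((λ.λ.0 1) (λ.0))
  step 1: λ.λ.(λ.2) ((λ.λ.0 1) (λ.0))
  step 2: λ.λ.1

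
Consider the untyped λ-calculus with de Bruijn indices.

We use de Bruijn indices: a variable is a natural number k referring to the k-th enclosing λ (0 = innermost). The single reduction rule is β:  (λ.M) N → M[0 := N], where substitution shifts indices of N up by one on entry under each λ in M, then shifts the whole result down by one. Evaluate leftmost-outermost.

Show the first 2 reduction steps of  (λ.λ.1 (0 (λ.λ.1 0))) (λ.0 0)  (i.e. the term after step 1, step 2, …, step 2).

  start: (λ.λ.1 (0 (λ.λ.1 0))) (λ.0 0)
  →1  λ.(λ.0 0) (0 (λ.λ.1 0))
  →2  λ.0 (λ.λ.1 0) (0 (λ.λ.1 0))

Answer: after 2 steps: λ.0 (λ.λ.1 0) (0 (λ.λ.1 0))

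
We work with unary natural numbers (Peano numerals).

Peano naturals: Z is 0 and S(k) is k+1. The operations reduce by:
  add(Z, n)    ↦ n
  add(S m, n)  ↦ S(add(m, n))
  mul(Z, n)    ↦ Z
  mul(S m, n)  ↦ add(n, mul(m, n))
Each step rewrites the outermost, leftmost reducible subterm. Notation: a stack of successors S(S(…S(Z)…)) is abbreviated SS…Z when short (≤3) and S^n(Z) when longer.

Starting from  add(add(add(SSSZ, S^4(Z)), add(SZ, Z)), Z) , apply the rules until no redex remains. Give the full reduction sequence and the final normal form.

  start: add(add(add(SSSZ, S^4(Z)), add(SZ, Z)), Z)
  step 1: add(add(S(add(SSZ, S^4(Z))), add(SZ, Z)), Z)
  step 2: add(S(add(add(SSZ, S^4(Z)), add(SZ, Z))), Z)
  step 3: S(add(add(add(SSZ, S^4(Z)), add(SZ, Z)), Z))
  step 4: S(add(add(S(add(SZ, S^4(Z))), add(SZ, Z)), Z))
  step 5: S(add(S(add(add(SZ, S^4(Z)), add(SZ, Z))), Z))
  step 6: S(S(add(add(add(SZ, S^4(Z)), add(SZ, Z)), Z)))
  step 7: S(S(add(add(S(add(Z, S^4(Z))), add(SZ, Z)), Z)))
  step 8: S(S(add(S(add(add(Z, S^4(Z)), add(SZ, Z))), Z)))
  step 9: S(S(S(add(add(add(Z, S^4(Z)), add(SZ, Z)), Z))))
  step 10: S(S(S(add(add(S^4(Z), add(SZ, Z)), Z))))
  step 11: S(S(S(add(S(add(SSSZ, add(SZ, Z))), Z))))
  step 12: S(S(S(S(add(add(SSSZ, add(SZ, Z)), Z)))))
  step 13: S(S(S(S(add(S(add(SSZ, add(SZ, Z))), Z)))))
  step 14: S(S(S(S(S(add(add(SSZ, add(SZ, Z)), Z))))))
  step 15: S(S(S(S(S(add(S(add(SZ, add(SZ, Z))), Z))))))
  step 16: S(S(S(S(S(S(add(add(SZ, add(SZ, Z)), Z)))))))
  step 17: S(S(S(S(S(S(add(S(add(Z, add(SZ, Z))), Z)))))))
  step 18: S(S(S(S(S(S(S(add(add(Z, add(SZ, Z)), Z))))))))
  step 19: S(S(S(S(S(S(S(add(add(SZ, Z), Z))))))))
  step 20: S(S(S(S(S(S(S(add(S(add(Z, Z)), Z))))))))
  step 21: S(S(S(S(S(S(S(S(add(add(Z, Z), Z)))))))))
  step 22: S(S(S(S(S(S(S(S(add(Z, Z)))))))))
  step 23: S^8(Z)

Answer: normal form = S^8(Z)  (in 23 steps)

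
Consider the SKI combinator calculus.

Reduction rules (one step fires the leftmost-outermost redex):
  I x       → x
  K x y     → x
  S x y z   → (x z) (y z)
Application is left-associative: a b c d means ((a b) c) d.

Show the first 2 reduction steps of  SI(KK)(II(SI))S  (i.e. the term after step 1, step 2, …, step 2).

Answer: after 2 steps: II(SI)(KK(II(SI)))S

Working:
  start: SI(KK)(II(SI))S
  [1] I(II(SI))(KK(II(SI)))S
  [2] II(SI)(KK(II(SI)))S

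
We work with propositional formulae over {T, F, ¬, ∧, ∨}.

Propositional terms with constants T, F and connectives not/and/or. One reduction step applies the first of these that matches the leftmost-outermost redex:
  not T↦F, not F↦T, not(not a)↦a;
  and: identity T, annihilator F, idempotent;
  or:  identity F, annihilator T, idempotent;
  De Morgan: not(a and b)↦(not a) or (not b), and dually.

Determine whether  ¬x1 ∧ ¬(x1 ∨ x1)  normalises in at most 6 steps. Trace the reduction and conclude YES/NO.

  start: ¬x1 ∧ ¬(x1 ∨ x1)
  step 1: ¬x1 ∧ (¬x1 ∧ ¬x1)
  step 2: ¬x1 ∧ ¬x1
  step 3: ¬x1

Answer: YES — reaches normal form ¬x1 in 3 ≤ 6 steps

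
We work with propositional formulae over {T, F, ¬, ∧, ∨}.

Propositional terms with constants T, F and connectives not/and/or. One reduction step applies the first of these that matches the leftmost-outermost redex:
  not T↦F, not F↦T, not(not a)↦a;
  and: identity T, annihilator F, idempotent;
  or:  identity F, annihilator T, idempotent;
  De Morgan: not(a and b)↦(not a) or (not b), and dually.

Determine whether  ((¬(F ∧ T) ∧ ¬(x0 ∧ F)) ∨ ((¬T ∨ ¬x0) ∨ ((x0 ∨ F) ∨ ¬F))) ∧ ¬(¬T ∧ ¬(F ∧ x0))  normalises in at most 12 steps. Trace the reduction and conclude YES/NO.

Answer: YES — reaches normal form T in 12 ≤ 12 steps

Reduction:
  start: ((¬(F ∧ T) ∧ ¬(x0 ∧ F)) ∨ ((¬T ∨ ¬x0) ∨ ((x0 ∨ F) ∨ ¬F))) ∧ ¬(¬T ∧ ¬(F ∧ x0))
  step 1: (((¬F ∨ ¬T) ∧ ¬(x0 ∧ F)) ∨ ((¬T ∨ ¬x0) ∨ ((x0 ∨ F) ∨ ¬F))) ∧ ¬(¬T ∧ ¬(F ∧ x0))
  step 2: (((T ∨ ¬T) ∧ ¬(x0 ∧ F)) ∨ ((¬T ∨ ¬x0) ∨ ((x0 ∨ F) ∨ ¬F))) ∧ ¬(¬T ∧ ¬(F ∧ x0))
  step 3: ((T ∧ ¬(x0 ∧ F)) ∨ ((¬T ∨ ¬x0) ∨ ((x0 ∨ F) ∨ ¬F))) ∧ ¬(¬T ∧ ¬(F ∧ x0))
  step 4: (¬(x0 ∧ F) ∨ ((¬T ∨ ¬x0) ∨ ((x0 ∨ F) ∨ ¬F))) ∧ ¬(¬T ∧ ¬(F ∧ x0))
  step 5: ((¬x0 ∨ ¬F) ∨ ((¬T ∨ ¬x0) ∨ ((x0 ∨ F) ∨ ¬F))) ∧ ¬(¬T ∧ ¬(F ∧ x0))
  step 6: ((¬x0 ∨ T) ∨ ((¬T ∨ ¬x0) ∨ ((x0 ∨ F) ∨ ¬F))) ∧ ¬(¬T ∧ ¬(F ∧ x0))
  step 7: (T ∨ ((¬T ∨ ¬x0) ∨ ((x0 ∨ F) ∨ ¬F))) ∧ ¬(¬T ∧ ¬(F ∧ x0))
  step 8: T ∧ ¬(¬T ∧ ¬(F ∧ x0))
  step 9: ¬(¬T ∧ ¬(F ∧ x0))
  step 10: ¬¬T ∨ ¬¬(F ∧ x0)
  step 11: T ∨ ¬¬(F ∧ x0)
  step 12: T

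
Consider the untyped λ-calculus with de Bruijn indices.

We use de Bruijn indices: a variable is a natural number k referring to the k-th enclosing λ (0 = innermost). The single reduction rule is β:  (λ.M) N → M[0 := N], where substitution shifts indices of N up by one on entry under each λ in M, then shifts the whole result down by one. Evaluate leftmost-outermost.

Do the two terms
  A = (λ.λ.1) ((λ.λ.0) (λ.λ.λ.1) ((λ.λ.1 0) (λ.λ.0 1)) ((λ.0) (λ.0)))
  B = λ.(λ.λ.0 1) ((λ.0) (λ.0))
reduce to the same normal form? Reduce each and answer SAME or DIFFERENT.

Term A:
  start: (λ.λ.1) ((λ.λ.0) (λ.λ.λ.1) ((λ.λ.1 0) (λ.λ.0 1)) ((λ.0) (λ.0)))
  [1] λ.(λ.λ.0) (λ.λ.λ.1) ((λ.λ.1 0) (λ.λ.0 1)) ((λ.0) (λ.0))
  [2] λ.(λ.0) ((λ.λ.1 0) (λ.λ.0 1)) ((λ.0) (λ.0))
  [3] λ.(λ.λ.1 0) (λ.λ.0 1) ((λ.0) (λ.0))
  [4] λ.(λ.(λ.λ.0 1) 0) ((λ.0) (λ.0))
  [5] λ.(λ.λ.0 1) ((λ.0) (λ.0))
  [6] λ.λ.0 ((λ.0) (λ.0))
  [7] λ.λ.0 (λ.0)

Term B:
  start: λ.(λ.λ.0 1) ((λ.0) (λ.0))
  [1] λ.λ.0 ((λ.0) (λ.0))
  [2] λ.λ.0 (λ.0)

Answer: SAME — A ⇓ λ.λ.0 (λ.0), B ⇓ λ.λ.0 (λ.0)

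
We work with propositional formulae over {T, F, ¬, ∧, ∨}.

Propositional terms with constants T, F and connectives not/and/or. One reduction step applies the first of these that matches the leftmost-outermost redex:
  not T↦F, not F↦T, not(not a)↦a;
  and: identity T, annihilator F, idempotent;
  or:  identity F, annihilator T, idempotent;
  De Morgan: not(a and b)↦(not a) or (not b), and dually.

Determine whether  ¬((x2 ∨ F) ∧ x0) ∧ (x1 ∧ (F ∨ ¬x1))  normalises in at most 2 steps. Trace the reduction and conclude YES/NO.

Answer: NO — after 2 steps the term is ((¬x2 ∧ ¬F) ∨ ¬x0) ∧ (x1 ∧ (F ∨ ¬x1)), not yet normal

Derivation:
  start: ¬((x2 ∨ F) ∧ x0) ∧ (x1 ∧ (F ∨ ¬x1))
  →1  (¬(x2 ∨ F) ∨ ¬x0) ∧ (x1 ∧ (F ∨ ¬x1))
  →2  ((¬x2 ∧ ¬F) ∨ ¬x0) ∧ (x1 ∧ (F ∨ ¬x1))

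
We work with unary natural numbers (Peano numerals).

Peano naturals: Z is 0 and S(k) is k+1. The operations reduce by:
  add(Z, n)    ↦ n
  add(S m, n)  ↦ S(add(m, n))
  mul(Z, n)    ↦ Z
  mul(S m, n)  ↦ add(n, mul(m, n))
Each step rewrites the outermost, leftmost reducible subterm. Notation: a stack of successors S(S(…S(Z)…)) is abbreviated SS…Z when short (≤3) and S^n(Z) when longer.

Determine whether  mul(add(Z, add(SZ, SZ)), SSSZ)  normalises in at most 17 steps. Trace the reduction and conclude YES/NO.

  start: mul(add(Z, add(SZ, SZ)), SSSZ)
  step 1: mul(add(SZ, SZ), SSSZ)
  step 2: mul(S(add(Z, SZ)), SSSZ)
  step 3: add(SSSZ, mul(add(Z, SZ), SSSZ))
  step 4: S(add(SSZ, mul(add(Z, SZ), SSSZ)))
  step 5: S(S(add(SZ, mul(add(Z, SZ), SSSZ))))
  step 6: S(S(S(add(Z, mul(add(Z, SZ), SSSZ)))))
  step 7: S(S(S(mul(add(Z, SZ), SSSZ))))
  step 8: S(S(S(mul(SZ, SSSZ))))
  step 9: S(S(S(add(SSSZ, mul(Z, SSSZ)))))
  step 10: S(S(S(S(add(SSZ, mul(Z, SSSZ))))))
  step 11: S(S(S(S(S(add(SZ, mul(Z, SSSZ)))))))
  step 12: S(S(S(S(S(S(add(Z, mul(Z, SSSZ))))))))
  step 13: S(S(S(S(S(S(mul(Z, SSSZ)))))))
  step 14: S^6(Z)

Answer: YES — reaches normal form S^6(Z) in 14 ≤ 17 steps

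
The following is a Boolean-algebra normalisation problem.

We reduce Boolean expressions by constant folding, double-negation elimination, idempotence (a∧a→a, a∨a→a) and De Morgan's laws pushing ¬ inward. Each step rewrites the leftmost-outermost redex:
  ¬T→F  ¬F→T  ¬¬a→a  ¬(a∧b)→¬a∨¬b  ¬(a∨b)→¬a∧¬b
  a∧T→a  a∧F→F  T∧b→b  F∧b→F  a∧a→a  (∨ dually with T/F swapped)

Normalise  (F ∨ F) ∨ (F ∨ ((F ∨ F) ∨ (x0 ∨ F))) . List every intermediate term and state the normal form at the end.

  start: (F ∨ F) ∨ (F ∨ ((F ∨ F) ∨ (x0 ∨ F)))
  step 1: F ∨ (F ∨ ((F ∨ F) ∨ (x0 ∨ F)))
  step 2: F ∨ ((F ∨ F) ∨ (x0 ∨ F))
  step 3: (F ∨ F) ∨ (x0 ∨ F)
  step 4: F ∨ (x0 ∨ F)
  step 5: x0 ∨ F
  step 6: x0

Answer: normal form = x0  (in 6 steps)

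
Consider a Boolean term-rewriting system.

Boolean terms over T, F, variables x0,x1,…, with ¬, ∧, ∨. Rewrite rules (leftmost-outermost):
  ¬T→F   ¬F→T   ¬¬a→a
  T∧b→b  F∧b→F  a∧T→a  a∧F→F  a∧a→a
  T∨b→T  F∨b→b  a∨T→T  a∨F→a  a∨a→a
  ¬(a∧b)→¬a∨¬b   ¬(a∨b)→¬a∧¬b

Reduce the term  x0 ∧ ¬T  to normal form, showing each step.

Answer: normal form = F  (in 2 steps)

Derivation:
  start: x0 ∧ ¬T
  step 1: x0 ∧ F
  step 2: F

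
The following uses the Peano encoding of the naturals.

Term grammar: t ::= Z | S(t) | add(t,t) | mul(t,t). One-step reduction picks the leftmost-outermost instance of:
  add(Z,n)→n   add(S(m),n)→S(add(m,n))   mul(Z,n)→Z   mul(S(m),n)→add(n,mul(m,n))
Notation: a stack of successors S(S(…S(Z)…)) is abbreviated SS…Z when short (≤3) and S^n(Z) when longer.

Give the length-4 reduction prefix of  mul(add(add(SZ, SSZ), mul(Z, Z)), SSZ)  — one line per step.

Answer: after 4 steps: S(add(SZ, mul(add(add(Z, SSZ), mul(Z, Z)), SSZ)))

Derivation:
  start: mul(add(add(SZ, SSZ), mul(Z, Z)), SSZ)
  step 1: mul(add(S(add(Z, SSZ)), mul(Z, Z)), SSZ)
  step 2: mul(S(add(add(Z, SSZ), mul(Z, Z))), SSZ)
  step 3: add(SSZ, mul(add(add(Z, SSZ), mul(Z, Z)), SSZ))
  step 4: S(add(SZ, mul(add(add(Z, SSZ), mul(Z, Z)), SSZ)))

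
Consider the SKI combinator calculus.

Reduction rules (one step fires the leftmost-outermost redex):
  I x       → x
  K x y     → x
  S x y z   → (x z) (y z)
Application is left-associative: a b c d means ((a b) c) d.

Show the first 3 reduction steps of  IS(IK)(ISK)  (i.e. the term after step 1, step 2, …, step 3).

Answer: after 3 steps: SK(SK)

Working:
  start: IS(IK)(ISK)
  [1] S(IK)(ISK)
  [2] SK(ISK)
  [3] SK(SK)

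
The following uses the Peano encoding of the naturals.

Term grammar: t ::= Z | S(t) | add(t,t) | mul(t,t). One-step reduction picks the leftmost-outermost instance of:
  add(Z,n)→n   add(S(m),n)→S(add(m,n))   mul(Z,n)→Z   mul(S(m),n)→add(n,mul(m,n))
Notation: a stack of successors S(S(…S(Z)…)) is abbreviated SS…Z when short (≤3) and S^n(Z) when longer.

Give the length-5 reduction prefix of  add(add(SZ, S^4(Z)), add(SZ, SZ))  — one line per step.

Answer: after 5 steps: S(S(S(add(SSZ, add(SZ, SZ)))))

Reduction:
  start: add(add(SZ, S^4(Z)), add(SZ, SZ))
  [1] add(S(add(Z, S^4(Z))), add(SZ, SZ))
  [2] S(add(add(Z, S^4(Z)), add(SZ, SZ)))
  [3] S(add(S^4(Z), add(SZ, SZ)))
  [4] S(S(add(SSSZ, add(SZ, SZ))))
  [5] S(S(S(add(SSZ, add(SZ, SZ)))))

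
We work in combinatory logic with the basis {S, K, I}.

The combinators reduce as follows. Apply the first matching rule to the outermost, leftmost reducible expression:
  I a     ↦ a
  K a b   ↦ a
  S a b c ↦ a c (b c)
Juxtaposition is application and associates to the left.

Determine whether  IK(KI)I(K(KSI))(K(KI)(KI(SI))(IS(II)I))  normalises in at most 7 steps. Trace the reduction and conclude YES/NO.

Answer: YES — reaches normal form I in 6 ≤ 7 steps

Derivation:
  start: IK(KI)I(K(KSI))(K(KI)(KI(SI))(IS(II)I))
  [1] K(KI)I(K(KSI))(K(KI)(KI(SI))(IS(II)I))
  [2] KI(K(KSI))(K(KI)(KI(SI))(IS(II)I))
  [3] I(K(KI)(KI(SI))(IS(II)I))
  [4] K(KI)(KI(SI))(IS(II)I)
  [5] KI(IS(II)I)
  [6] I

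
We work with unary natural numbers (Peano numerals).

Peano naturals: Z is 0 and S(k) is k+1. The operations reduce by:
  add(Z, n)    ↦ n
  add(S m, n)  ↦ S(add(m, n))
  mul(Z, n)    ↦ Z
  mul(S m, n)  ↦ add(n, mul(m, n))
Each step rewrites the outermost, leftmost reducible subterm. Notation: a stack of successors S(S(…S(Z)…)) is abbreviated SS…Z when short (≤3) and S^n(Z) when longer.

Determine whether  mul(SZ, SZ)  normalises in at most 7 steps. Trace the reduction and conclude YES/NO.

  start: mul(SZ, SZ)
  →1  add(SZ, mul(Z, SZ))
  →2  S(add(Z, mul(Z, SZ)))
  →3  S(mul(Z, SZ))
  →4  SZ

Answer: YES — reaches normal form SZ in 4 ≤ 7 steps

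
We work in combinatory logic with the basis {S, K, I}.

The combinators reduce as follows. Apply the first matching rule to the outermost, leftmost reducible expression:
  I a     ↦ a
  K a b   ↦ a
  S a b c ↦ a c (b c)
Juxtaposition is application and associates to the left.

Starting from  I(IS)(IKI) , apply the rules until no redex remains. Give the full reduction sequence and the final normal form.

Answer: normal form = S(KI)  (in 3 steps)

Derivation:
  start: I(IS)(IKI)
  →1  IS(IKI)
  →2  S(IKI)
  →3  S(KI)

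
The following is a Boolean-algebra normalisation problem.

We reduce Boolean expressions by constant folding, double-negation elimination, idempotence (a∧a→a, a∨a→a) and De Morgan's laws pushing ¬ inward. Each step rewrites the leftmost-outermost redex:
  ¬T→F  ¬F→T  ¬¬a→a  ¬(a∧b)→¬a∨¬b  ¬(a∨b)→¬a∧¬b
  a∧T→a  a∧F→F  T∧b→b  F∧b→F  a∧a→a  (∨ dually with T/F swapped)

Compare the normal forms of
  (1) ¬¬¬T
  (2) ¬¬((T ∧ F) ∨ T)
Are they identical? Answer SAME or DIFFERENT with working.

Term A:
  start: ¬¬¬T
  →1  ¬T
  →2  F

Term B:
  start: ¬¬((T ∧ F) ∨ T)
  →1  (T ∧ F) ∨ T
  →2  T

Answer: DIFFERENT — A ⇓ F, B ⇓ T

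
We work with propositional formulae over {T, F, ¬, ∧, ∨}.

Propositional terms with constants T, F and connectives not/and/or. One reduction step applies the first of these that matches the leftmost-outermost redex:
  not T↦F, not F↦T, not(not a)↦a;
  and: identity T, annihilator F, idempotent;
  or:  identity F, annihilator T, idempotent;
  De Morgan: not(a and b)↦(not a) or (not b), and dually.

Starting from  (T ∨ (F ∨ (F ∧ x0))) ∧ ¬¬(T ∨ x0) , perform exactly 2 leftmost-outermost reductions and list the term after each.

  start: (T ∨ (F ∨ (F ∧ x0))) ∧ ¬¬(T ∨ x0)
  step 1: T ∧ ¬¬(T ∨ x0)
  step 2: ¬¬(T ∨ x0)

Answer: after 2 steps: ¬¬(T ∨ x0)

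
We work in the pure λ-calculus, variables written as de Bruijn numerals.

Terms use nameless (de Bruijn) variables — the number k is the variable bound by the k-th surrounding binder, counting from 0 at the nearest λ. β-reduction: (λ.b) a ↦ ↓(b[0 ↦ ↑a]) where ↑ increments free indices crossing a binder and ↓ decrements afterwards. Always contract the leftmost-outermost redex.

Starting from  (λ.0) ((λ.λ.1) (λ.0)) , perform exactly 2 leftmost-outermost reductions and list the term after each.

Answer: after 2 steps: λ.λ.0

Reduction:
  start: (λ.0) ((λ.λ.1) (λ.0))
  step 1: (λ.λ.1) (λ.0)
  step 2: λ.λ.0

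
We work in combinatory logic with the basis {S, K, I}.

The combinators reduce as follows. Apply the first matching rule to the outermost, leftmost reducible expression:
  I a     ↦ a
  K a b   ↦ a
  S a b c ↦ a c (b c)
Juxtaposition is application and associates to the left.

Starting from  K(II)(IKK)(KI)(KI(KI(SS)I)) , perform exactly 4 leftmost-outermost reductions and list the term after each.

Answer: after 4 steps: I

Reduction:
  start: K(II)(IKK)(KI)(KI(KI(SS)I))
  →1  II(KI)(KI(KI(SS)I))
  →2  I(KI)(KI(KI(SS)I))
  →3  KI(KI(KI(SS)I))
  →4  I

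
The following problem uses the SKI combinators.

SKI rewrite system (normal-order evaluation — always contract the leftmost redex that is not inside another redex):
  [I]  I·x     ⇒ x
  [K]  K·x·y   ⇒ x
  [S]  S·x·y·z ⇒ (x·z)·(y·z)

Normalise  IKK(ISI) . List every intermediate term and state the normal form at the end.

Answer: normal form = K  (in 2 steps)

Derivation:
  start: IKK(ISI)
  →1  KK(ISI)
  →2  K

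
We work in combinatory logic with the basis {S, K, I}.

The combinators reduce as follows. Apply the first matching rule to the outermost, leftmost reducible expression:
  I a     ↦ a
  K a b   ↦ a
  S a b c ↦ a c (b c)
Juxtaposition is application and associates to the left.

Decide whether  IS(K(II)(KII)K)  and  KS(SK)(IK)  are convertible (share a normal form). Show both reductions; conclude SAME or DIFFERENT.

Answer: SAME — A ⇓ SK, B ⇓ SK

Derivation:
Term A:
  start: IS(K(II)(KII)K)
  →1  S(K(II)(KII)K)
  →2  S(IIK)
  →3  S(IK)
  →4  SK

Term B:
  start: KS(SK)(IK)
  →1  S(IK)
  →2  SK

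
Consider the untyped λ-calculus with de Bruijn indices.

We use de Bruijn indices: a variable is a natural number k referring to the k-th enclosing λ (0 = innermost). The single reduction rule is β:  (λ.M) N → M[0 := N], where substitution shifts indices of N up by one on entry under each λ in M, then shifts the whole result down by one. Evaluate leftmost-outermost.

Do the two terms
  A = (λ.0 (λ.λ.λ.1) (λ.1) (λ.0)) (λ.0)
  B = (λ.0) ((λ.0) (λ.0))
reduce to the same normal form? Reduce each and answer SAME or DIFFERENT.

Term A:
  start: (λ.0 (λ.λ.λ.1) (λ.1) (λ.0)) (λ.0)
  step 1: (λ.0) (λ.λ.λ.1) (λ.λ.0) (λ.0)
  step 2: (λ.λ.λ.1) (λ.λ.0) (λ.0)
  step 3: (λ.λ.1) (λ.0)
  step 4: λ.λ.0

Term B:
  start: (λ.0) ((λ.0) (λ.0))
  step 1: (λ.0) (λ.0)
  step 2: λ.0

Answer: DIFFERENT — A ⇓ λ.λ.0, B ⇓ λ.0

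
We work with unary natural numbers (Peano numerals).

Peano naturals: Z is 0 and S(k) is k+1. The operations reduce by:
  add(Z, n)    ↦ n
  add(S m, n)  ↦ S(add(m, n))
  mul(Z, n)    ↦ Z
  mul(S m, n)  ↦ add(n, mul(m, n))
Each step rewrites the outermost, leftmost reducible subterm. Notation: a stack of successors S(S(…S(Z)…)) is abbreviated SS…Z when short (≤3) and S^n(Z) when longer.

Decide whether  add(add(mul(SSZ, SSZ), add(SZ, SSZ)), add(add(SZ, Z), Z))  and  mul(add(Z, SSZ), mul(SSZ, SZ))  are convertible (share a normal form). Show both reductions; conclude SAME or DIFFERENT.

Term A:
  start: add(add(mul(SSZ, SSZ), add(SZ, SSZ)), add(add(SZ, Z), Z))
  [1] add(add(add(SSZ, mul(SZ, SSZ)), add(SZ, SSZ)), add(add(SZ, Z), Z))
  [2] add(add(S(add(SZ, mul(SZ, SSZ))), add(SZ, SSZ)), add(add(SZ, Z), Z))
  [3] add(S(add(add(SZ, mul(SZ, SSZ)), add(SZ, SSZ))), add(add(SZ, Z), Z))
  [4] S(add(add(add(SZ, mul(SZ, SSZ)), add(SZ, SSZ)), add(add(SZ, Z), Z)))
  [5] S(add(add(S(add(Z, mul(SZ, SSZ))), add(SZ, SSZ)), add(add(SZ, Z), Z)))
  [6] S(add(S(add(add(Z, mul(SZ, SSZ)), add(SZ, SSZ))), add(add(SZ, Z), Z)))
  [7] S(S(add(add(add(Z, mul(SZ, SSZ)), add(SZ, SSZ)), add(add(SZ, Z), Z))))
  [8] S(S(add(add(mul(SZ, SSZ), add(SZ, SSZ)), add(add(SZ, Z), Z))))
  [9] S(S(add(add(add(SSZ, mul(Z, SSZ)), add(SZ, SSZ)), add(add(SZ, Z), Z))))
  [10] S(S(add(add(S(add(SZ, mul(Z, SSZ))), add(SZ, SSZ)), add(add(SZ, Z), Z))))
  [11] S(S(add(S(add(add(SZ, mul(Z, SSZ)), add(SZ, SSZ))), add(add(SZ, Z), Z))))
  [12] S(S(S(add(add(add(SZ, mul(Z, SSZ)), add(SZ, SSZ)), add(add(SZ, Z), Z)))))
  [13] S(S(S(add(add(S(add(Z, mul(Z, SSZ))), add(SZ, SSZ)), add(add(SZ, Z), Z)))))
  [14] S(S(S(add(S(add(add(Z, mul(Z, SSZ)), add(SZ, SSZ))), add(add(SZ, Z), Z)))))
  [15] S(S(S(S(add(add(add(Z, mul(Z, SSZ)), add(SZ, SSZ)), add(add(SZ, Z), Z))))))
  [16] S(S(S(S(add(add(mul(Z, SSZ), add(SZ, SSZ)), add(add(SZ, Z), Z))))))
  [17] S(S(S(S(add(add(Z, add(SZ, SSZ)), add(add(SZ, Z), Z))))))
  [18] S(S(S(S(add(add(SZ, SSZ), add(add(SZ, Z), Z))))))
  [19] S(S(S(S(add(S(add(Z, SSZ)), add(add(SZ, Z), Z))))))
  [20] S(S(S(S(S(add(add(Z, SSZ), add(add(SZ, Z), Z)))))))
  [21] S(S(S(S(S(add(SSZ, add(add(SZ, Z), Z)))))))
  [22] S(S(S(S(S(S(add(SZ, add(add(SZ, Z), Z))))))))
  [23] S(S(S(S(S(S(S(add(Z, add(add(SZ, Z), Z)))))))))
  [24] S(S(S(S(S(S(S(add(add(SZ, Z), Z))))))))
  [25] S(S(S(S(S(S(S(add(S(add(Z, Z)), Z))))))))
  [26] S(S(S(S(S(S(S(S(add(add(Z, Z), Z)))))))))
  [27] S(S(S(S(S(S(S(S(add(Z, Z)))))))))
  [28] S^8(Z)

Term B:
  start: mul(add(Z, SSZ), mul(SSZ, SZ))
  [1] mul(SSZ, mul(SSZ, SZ))
  [2] add(mul(SSZ, SZ), mul(SZ, mul(SSZ, SZ)))
  [3] add(add(SZ, mul(SZ, SZ)), mul(SZ, mul(SSZ, SZ)))
  [4] add(S(add(Z, mul(SZ, SZ))), mul(SZ, mul(SSZ, SZ)))
  [5] S(add(add(Z, mul(SZ, SZ)), mul(SZ, mul(SSZ, SZ))))
  [6] S(add(mul(SZ, SZ), mul(SZ, mul(SSZ, SZ))))
  [7] S(add(add(SZ, mul(Z, SZ)), mul(SZ, mul(SSZ, SZ))))
  [8] S(add(S(add(Z, mul(Z, SZ))), mul(SZ, mul(SSZ, SZ))))
  [9] S(S(add(add(Z, mul(Z, SZ)), mul(SZ, mul(SSZ, SZ)))))
  [10] S(S(add(mul(Z, SZ), mul(SZ, mul(SSZ, SZ)))))
  [11] S(S(add(Z, mul(SZ, mul(SSZ, SZ)))))
  [12] S(S(mul(SZ, mul(SSZ, SZ))))
  [13] S(S(add(mul(SSZ, SZ), mul(Z, mul(SSZ, SZ)))))
  [14] S(S(add(add(SZ, mul(SZ, SZ)), mul(Z, mul(SSZ, SZ)))))
  [15] S(S(add(S(add(Z, mul(SZ, SZ))), mul(Z, mul(SSZ, SZ)))))
  [16] S(S(S(add(add(Z, mul(SZ, SZ)), mul(Z, mul(SSZ, SZ))))))
  [17] S(S(S(add(mul(SZ, SZ), mul(Z, mul(SSZ, SZ))))))
  [18] S(S(S(add(add(SZ, mul(Z, SZ)), mul(Z, mul(SSZ, SZ))))))
  [19] S(S(S(add(S(add(Z, mul(Z, SZ))), mul(Z, mul(SSZ, SZ))))))
  [20] S(S(S(S(add(add(Z, mul(Z, SZ)), mul(Z, mul(SSZ, SZ)))))))
  [21] S(S(S(S(add(mul(Z, SZ), mul(Z, mul(SSZ, SZ)))))))
  [22] S(S(S(S(add(Z, mul(Z, mul(SSZ, SZ)))))))
  [23] S(S(S(S(mul(Z, mul(SSZ, SZ))))))
  [24] S^4(Z)

Answer: DIFFERENT — A ⇓ S^8(Z), B ⇓ S^4(Z)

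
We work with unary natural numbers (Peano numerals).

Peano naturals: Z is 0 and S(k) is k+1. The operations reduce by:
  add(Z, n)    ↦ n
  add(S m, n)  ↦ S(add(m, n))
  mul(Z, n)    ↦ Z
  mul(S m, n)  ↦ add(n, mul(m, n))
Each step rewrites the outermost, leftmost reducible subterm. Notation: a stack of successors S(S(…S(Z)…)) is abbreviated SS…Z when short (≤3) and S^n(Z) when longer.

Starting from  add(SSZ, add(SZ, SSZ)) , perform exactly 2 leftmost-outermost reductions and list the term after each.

  start: add(SSZ, add(SZ, SSZ))
  step 1: S(add(SZ, add(SZ, SSZ)))
  step 2: S(S(add(Z, add(SZ, SSZ))))

Answer: after 2 steps: S(S(add(Z, add(SZ, SSZ))))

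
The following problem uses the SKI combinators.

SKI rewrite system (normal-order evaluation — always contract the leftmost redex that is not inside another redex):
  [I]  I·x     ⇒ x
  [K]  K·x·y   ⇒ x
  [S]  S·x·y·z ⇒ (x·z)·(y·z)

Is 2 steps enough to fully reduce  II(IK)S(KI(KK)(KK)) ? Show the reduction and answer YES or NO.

  start: II(IK)S(KI(KK)(KK))
  →1  I(IK)S(KI(KK)(KK))
  →2  IKS(KI(KK)(KK))

Answer: NO — after 2 steps the term is IKS(KI(KK)(KK)), not yet normal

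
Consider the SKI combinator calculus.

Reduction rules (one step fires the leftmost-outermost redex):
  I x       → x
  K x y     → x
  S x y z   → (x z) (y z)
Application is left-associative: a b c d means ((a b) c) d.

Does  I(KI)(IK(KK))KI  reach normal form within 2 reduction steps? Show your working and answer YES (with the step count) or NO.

  start: I(KI)(IK(KK))KI
  →1  KI(IK(KK))KI
  →2  IKI

Answer: NO — after 2 steps the term is IKI, not yet normal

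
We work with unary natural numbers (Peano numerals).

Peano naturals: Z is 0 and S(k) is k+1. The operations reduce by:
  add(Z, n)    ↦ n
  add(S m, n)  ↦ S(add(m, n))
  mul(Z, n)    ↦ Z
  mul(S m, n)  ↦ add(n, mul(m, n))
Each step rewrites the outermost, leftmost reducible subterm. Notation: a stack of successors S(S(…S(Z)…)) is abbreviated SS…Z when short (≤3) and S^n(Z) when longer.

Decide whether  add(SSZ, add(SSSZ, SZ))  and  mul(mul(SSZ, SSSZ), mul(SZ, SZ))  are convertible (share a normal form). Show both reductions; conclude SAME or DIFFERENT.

Answer: SAME — A ⇓ S^6(Z), B ⇓ S^6(Z)

Reduction:
Term A:
  start: add(SSZ, add(SSSZ, SZ))
  →1  S(add(SZ, add(SSSZ, SZ)))
  →2  S(S(add(Z, add(SSSZ, SZ))))
  →3  S(S(add(SSSZ, SZ)))
  →4  S(S(S(add(SSZ, SZ))))
  →5  S(S(S(S(add(SZ, SZ)))))
  →6  S(S(S(S(S(add(Z, SZ))))))
  →7  S^6(Z)

Term B:
  start: mul(mul(SSZ, SSSZ), mul(SZ, SZ))
  →1  mul(add(SSSZ, mul(SZ, SSSZ)), mul(SZ, SZ))
  →2  mul(S(add(SSZ, mul(SZ, SSSZ))), mul(SZ, SZ))
  →3  add(mul(SZ, SZ), mul(add(SSZ, mul(SZ, SSSZ)), mul(SZ, SZ)))
  →4  add(add(SZ, mul(Z, SZ)), mul(add(SSZ, mul(SZ, SSSZ)), mul(SZ, SZ)))
  →5  add(S(add(Z, mul(Z, SZ))), mul(add(SSZ, mul(SZ, SSSZ)), mul(SZ, SZ)))
  →6  S(add(add(Z, mul(Z, SZ)), mul(add(SSZ, mul(SZ, SSSZ)), mul(SZ, SZ))))
  →7  S(add(mul(Z, SZ), mul(add(SSZ, mul(SZ, SSSZ)), mul(SZ, SZ))))
  →8  S(add(Z, mul(add(SSZ, mul(SZ, SSSZ)), mul(SZ, SZ))))
  →9  S(mul(add(SSZ, mul(SZ, SSSZ)), mul(SZ, SZ)))
  →10  S(mul(S(add(SZ, mul(SZ, SSSZ))), mul(SZ, SZ)))
  →11  S(add(mul(SZ, SZ), mul(add(SZ, mul(SZ, SSSZ)), mul(SZ, SZ))))
  →12  S(add(add(SZ, mul(Z, SZ)), mul(add(SZ, mul(SZ, SSSZ)), mul(SZ, SZ))))
  →13  S(add(S(add(Z, mul(Z, SZ))), mul(add(SZ, mul(SZ, SSSZ)), mul(SZ, SZ))))
  →14  S(S(add(add(Z, mul(Z, SZ)), mul(add(SZ, mul(SZ, SSSZ)), mul(SZ, SZ)))))
  →15  S(S(add(mul(Z, SZ), mul(add(SZ, mul(SZ, SSSZ)), mul(SZ, SZ)))))
  →16  S(S(add(Z, mul(add(SZ, mul(SZ, SSSZ)), mul(SZ, SZ)))))
  →17  S(S(mul(add(SZ, mul(SZ, SSSZ)), mul(SZ, SZ))))
  →18  S(S(mul(S(add(Z, mul(SZ, SSSZ))), mul(SZ, SZ))))
  →19  S(S(add(mul(SZ, SZ), mul(add(Z, mul(SZ, SSSZ)), mul(SZ, SZ)))))
  →20  S(S(add(add(SZ, mul(Z, SZ)), mul(add(Z, mul(SZ, SSSZ)), mul(SZ, SZ)))))
  →21  S(S(add(S(add(Z, mul(Z, SZ))), mul(add(Z, mul(SZ, SSSZ)), mul(SZ, SZ)))))
  →22  S(S(S(add(add(Z, mul(Z, SZ)), mul(add(Z, mul(SZ, SSSZ)), mul(SZ, SZ))))))
  →23  S(S(S(add(mul(Z, SZ), mul(add(Z, mul(SZ, SSSZ)), mul(SZ, SZ))))))
  →24  S(S(S(add(Z, mul(add(Z, mul(SZ, SSSZ)), mul(SZ, SZ))))))
  →25  S(S(S(mul(add(Z, mul(SZ, SSSZ)), mul(SZ, SZ)))))
  →26  S(S(S(mul(mul(SZ, SSSZ), mul(SZ, SZ)))))
  →27  S(S(S(mul(add(SSSZ, mul(Z, SSSZ)), mul(SZ, SZ)))))
  →28  S(S(S(mul(S(add(SSZ, mul(Z, SSSZ))), mul(SZ, SZ)))))
  →29  S(S(S(add(mul(SZ, SZ), mul(add(SSZ, mul(Z, SSSZ)), mul(SZ, SZ))))))
  →30  S(S(S(add(add(SZ, mul(Z, SZ)), mul(add(SSZ, mul(Z, SSSZ)), mul(SZ, SZ))))))
  →31  S(S(S(add(S(add(Z, mul(Z, SZ))), mul(add(SSZ, mul(Z, SSSZ)), mul(SZ, SZ))))))
  →32  S(S(S(S(add(add(Z, mul(Z, SZ)), mul(add(SSZ, mul(Z, SSSZ)), mul(SZ, SZ)))))))
  →33  S(S(S(S(add(mul(Z, SZ), mul(add(SSZ, mul(Z, SSSZ)), mul(SZ, SZ)))))))
  →34  S(S(S(S(add(Z, mul(add(SSZ, mul(Z, SSSZ)), mul(SZ, SZ)))))))
  →35  S(S(S(S(mul(add(SSZ, mul(Z, SSSZ)), mul(SZ, SZ))))))
  →36  S(S(S(S(mul(S(add(SZ, mul(Z, SSSZ))), mul(SZ, SZ))))))
  →37  S(S(S(S(add(mul(SZ, SZ), mul(add(SZ, mul(Z, SSSZ)), mul(SZ, SZ)))))))
  →38  S(S(S(S(add(add(SZ, mul(Z, SZ)), mul(add(SZ, mul(Z, SSSZ)), mul(SZ, SZ)))))))
  →39  S(S(S(S(add(S(add(Z, mul(Z, SZ))), mul(add(SZ, mul(Z, SSSZ)), mul(SZ, SZ)))))))
  →40  S(S(S(S(S(add(add(Z, mul(Z, SZ)), mul(add(SZ, mul(Z, SSSZ)), mul(SZ, SZ))))))))
  →41  S(S(S(S(S(add(mul(Z, SZ), mul(add(SZ, mul(Z, SSSZ)), mul(SZ, SZ))))))))
  →42  S(S(S(S(S(add(Z, mul(add(SZ, mul(Z, SSSZ)), mul(SZ, SZ))))))))
  →43  S(S(S(S(S(mul(add(SZ, mul(Z, SSSZ)), mul(SZ, SZ)))))))
  →44  S(S(S(S(S(mul(S(add(Z, mul(Z, SSSZ))), mul(SZ, SZ)))))))
  →45  S(S(S(S(S(add(mul(SZ, SZ), mul(add(Z, mul(Z, SSSZ)), mul(SZ, SZ))))))))
  →46  S(S(S(S(S(add(add(SZ, mul(Z, SZ)), mul(add(Z, mul(Z, SSSZ)), mul(SZ, SZ))))))))
  →47  S(S(S(S(S(add(S(add(Z, mul(Z, SZ))), mul(add(Z, mul(Z, SSSZ)), mul(SZ, SZ))))))))
  →48  S(S(S(S(S(S(add(add(Z, mul(Z, SZ)), mul(add(Z, mul(Z, SSSZ)), mul(SZ, SZ)))))))))
  →49  S(S(S(S(S(S(add(mul(Z, SZ), mul(add(Z, mul(Z, SSSZ)), mul(SZ, SZ)))))))))
  →50  S(S(S(S(S(S(add(Z, mul(add(Z, mul(Z, SSSZ)), mul(SZ, SZ)))))))))
  →51  S(S(S(S(S(S(mul(add(Z, mul(Z, SSSZ)), mul(SZ, SZ))))))))
  →52  S(S(S(S(S(S(mul(mul(Z, SSSZ), mul(SZ, SZ))))))))
  →53  S(S(S(S(S(S(mul(Z, mul(SZ, SZ))))))))
  →54  S^6(Z)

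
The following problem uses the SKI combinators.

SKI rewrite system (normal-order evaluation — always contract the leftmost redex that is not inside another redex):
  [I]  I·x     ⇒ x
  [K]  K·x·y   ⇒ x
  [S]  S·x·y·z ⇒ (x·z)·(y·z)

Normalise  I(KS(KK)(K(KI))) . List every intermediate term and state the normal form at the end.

  start: I(KS(KK)(K(KI)))
  step 1: KS(KK)(K(KI))
  step 2: S(K(KI))

Answer: normal form = S(K(KI))  (in 2 steps)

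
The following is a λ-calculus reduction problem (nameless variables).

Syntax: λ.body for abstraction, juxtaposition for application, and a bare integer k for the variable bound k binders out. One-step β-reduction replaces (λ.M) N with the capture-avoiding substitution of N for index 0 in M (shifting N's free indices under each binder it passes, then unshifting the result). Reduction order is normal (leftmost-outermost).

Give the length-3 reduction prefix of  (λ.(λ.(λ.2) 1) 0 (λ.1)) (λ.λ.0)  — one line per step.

Answer: after 3 steps: (λ.λ.0) (λ.λ.λ.0)

Reduction:
  start: (λ.(λ.(λ.2) 1) 0 (λ.1)) (λ.λ.0)
  [1] (λ.(λ.λ.λ.0) (λ.λ.0)) (λ.λ.0) (λ.λ.λ.0)
  [2] (λ.λ.λ.0) (λ.λ.0) (λ.λ.λ.0)
  [3] (λ.λ.0) (λ.λ.λ.0)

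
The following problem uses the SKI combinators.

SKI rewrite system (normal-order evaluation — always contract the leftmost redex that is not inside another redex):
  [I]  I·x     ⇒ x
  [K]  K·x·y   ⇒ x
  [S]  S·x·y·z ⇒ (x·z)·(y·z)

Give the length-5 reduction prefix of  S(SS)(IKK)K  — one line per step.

Answer: after 5 steps: SK(K(KKK))

Working:
  start: S(SS)(IKK)K
  →1  SSK(IKKK)
  →2  S(IKKK)(K(IKKK))
  →3  S(KKK)(K(IKKK))
  →4  SK(K(IKKK))
  →5  SK(K(KKK))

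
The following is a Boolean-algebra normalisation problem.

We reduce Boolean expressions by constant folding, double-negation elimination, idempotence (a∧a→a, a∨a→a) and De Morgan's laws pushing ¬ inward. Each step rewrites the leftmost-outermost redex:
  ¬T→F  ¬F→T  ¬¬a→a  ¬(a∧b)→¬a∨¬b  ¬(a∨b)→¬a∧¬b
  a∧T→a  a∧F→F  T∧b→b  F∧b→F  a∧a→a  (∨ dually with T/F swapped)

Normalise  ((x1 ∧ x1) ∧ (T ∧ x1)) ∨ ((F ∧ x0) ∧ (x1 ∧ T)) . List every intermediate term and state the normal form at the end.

Answer: normal form = x1  (in 6 steps)

Reduction:
  start: ((x1 ∧ x1) ∧ (T ∧ x1)) ∨ ((F ∧ x0) ∧ (x1 ∧ T))
  step 1: (x1 ∧ (T ∧ x1)) ∨ ((F ∧ x0) ∧ (x1 ∧ T))
  step 2: (x1 ∧ x1) ∨ ((F ∧ x0) ∧ (x1 ∧ T))
  step 3: x1 ∨ ((F ∧ x0) ∧ (x1 ∧ T))
  step 4: x1 ∨ (F ∧ (x1 ∧ T))
  step 5: x1 ∨ F
  step 6: x1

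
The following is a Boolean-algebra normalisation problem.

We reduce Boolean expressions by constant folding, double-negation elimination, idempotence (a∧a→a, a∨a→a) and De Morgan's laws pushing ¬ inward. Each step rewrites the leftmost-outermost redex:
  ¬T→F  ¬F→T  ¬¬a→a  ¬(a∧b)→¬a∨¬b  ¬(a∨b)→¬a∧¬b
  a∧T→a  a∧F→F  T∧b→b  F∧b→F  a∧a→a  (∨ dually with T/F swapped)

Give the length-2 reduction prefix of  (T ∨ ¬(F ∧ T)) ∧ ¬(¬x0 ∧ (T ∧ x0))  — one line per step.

Answer: after 2 steps: ¬(¬x0 ∧ (T ∧ x0))

Derivation:
  start: (T ∨ ¬(F ∧ T)) ∧ ¬(¬x0 ∧ (T ∧ x0))
  [1] T ∧ ¬(¬x0 ∧ (T ∧ x0))
  [2] ¬(¬x0 ∧ (T ∧ x0))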